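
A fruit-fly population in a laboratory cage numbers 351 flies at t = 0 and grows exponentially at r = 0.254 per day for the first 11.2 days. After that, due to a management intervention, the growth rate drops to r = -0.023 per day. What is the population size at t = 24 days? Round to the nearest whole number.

Phase 1: N(11.2) = 351·e^(0.254×11.2) = 351·e^2.845 = 6036.54.
Phase 2 runs for 24 − 11.2 = 12.8 days at r = -0.023.
N(24) = 6036.54·e^(-0.023×12.8) = 6036.54·e^-0.2944 = 4497.09.

4497 flies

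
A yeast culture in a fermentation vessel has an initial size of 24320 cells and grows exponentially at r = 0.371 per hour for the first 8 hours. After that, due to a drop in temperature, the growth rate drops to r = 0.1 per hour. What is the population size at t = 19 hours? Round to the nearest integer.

Phase 1: N(8) = 24320·e^(0.371×8) = 24320·e^2.968 = 473096.
Phase 2 runs for 19 − 8 = 11 hours at r = 0.1.
N(19) = 473096·e^(0.1×11) = 473096·e^1.1 = 1.42126×10^6.

1421260 cells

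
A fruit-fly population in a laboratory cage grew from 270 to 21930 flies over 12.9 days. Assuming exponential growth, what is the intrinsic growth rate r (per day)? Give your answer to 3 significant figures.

From N(t) = N₀·e^(rt): e^(r·12.9) = 21930/270 = 81.222.
r·12.9 = ln(81.222) = 4.3972, so r = 4.3972/12.9 = 0.34087.

0.341 per day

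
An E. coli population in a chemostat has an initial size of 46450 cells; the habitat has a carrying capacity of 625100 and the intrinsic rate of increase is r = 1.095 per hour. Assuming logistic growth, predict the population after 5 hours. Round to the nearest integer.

A = (K − N₀)/N₀ = (625100 − 46450)/46450 = 12.457.
N(t) = K/(1 + A·e^(−rt)) = 625100/(1 + 12.457×e^(−1.095×5)).
e^(−5.475) = 0.0041902; denominator = 1 + 12.457×0.0041902 = 1.0522.
N = 625100/1.0522 = 594089.

594089 cells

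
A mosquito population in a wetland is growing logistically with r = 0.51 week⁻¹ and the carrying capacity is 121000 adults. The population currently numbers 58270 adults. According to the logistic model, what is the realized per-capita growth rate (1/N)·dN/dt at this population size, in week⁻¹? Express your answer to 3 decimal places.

0.264 per week

(1/N)·dN/dt = r(1 − N/K) = 0.51 × (1 − 58270/121000).
= 0.51 × 0.51843 = 0.2644.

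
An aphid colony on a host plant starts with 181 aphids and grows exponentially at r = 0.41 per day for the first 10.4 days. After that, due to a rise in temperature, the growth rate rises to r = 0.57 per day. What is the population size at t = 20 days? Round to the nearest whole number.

Phase 1: N(10.4) = 181·e^(0.41×10.4) = 181·e^4.264 = 12868.
Phase 2 runs for 20 − 10.4 = 9.6 days at r = 0.57.
N(20) = 12868·e^(0.57×9.6) = 12868·e^5.472 = 3.061749×10^6.

3061749 aphids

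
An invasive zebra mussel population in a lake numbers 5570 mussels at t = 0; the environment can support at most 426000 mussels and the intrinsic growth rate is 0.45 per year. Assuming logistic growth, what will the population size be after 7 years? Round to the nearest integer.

100602 mussels

A = (K − N₀)/N₀ = (426000 − 5570)/5570 = 75.481.
N(t) = K/(1 + A·e^(−rt)) = 426000/(1 + 75.481×e^(−0.45×7)).
e^(−3.15) = 0.042852; denominator = 1 + 75.481×0.042852 = 4.2345.
N = 426000/4.2345 = 100602.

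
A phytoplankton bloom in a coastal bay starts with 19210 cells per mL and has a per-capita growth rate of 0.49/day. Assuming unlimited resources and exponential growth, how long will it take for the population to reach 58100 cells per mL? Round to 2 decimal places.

2.26 days

Set N₀·e^(rt) = 58100: e^(0.49·t) = 58100/19210 = 3.0245.
0.49·t = ln(3.0245) = 1.1067, so t = 1.1067/0.49 = 2.2586.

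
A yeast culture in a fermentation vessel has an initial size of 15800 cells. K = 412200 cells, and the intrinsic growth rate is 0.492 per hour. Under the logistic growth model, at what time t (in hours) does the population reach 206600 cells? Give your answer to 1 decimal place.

6.6 hours

A = (K − N₀)/N₀ = (412200 − 15800)/15800 = 25.089.
Solve 412200/(1 + 25.089·e^(−0.492t)) = 206600: 1 + 25.089·e^(−0.492t) = 1.9952, so e^(−0.492t) = 0.0396658.
−0.492·t = ln(0.0396658) = -3.2273, so t = 3.2273/0.492 = 6.5595.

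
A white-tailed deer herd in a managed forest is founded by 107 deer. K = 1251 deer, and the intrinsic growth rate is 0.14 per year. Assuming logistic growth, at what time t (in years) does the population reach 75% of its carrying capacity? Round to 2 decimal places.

A = (K − N₀)/N₀ = (1251 − 107)/107 = 10.692.
Solve 1251/(1 + 10.692·e^(−0.14t)) = 938.25: 1 + 10.692·e^(−0.14t) = 1.3333, so e^(−0.14t) = 0.0311772.
−0.14·t = ln(0.0311772) = -3.4681, so t = 3.4681/0.14 = 24.772.

24.77 years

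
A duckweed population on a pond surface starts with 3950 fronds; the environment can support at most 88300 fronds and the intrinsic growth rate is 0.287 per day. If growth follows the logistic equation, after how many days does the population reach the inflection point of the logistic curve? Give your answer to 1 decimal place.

Logistic growth is fastest at N = K/2 = 44150.
A = (K − N₀)/N₀ = 21.354. Set K/(1 + A·e^(−rt)) = K/2 → A·e^(−rt) = 1.
e^(−0.287t) = 1/21.354 = 0.0468287, so t = ln(21.354)/0.287 = 3.0613/0.287 = 10.666.

10.7 days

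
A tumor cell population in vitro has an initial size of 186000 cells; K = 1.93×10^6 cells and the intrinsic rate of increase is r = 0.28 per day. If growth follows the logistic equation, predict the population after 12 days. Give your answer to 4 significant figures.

1456000 cells

A = (K − N₀)/N₀ = (1.93×10^6 − 186000)/186000 = 9.3763.
N(t) = K/(1 + A·e^(−rt)) = 1.93×10^6/(1 + 9.3763×e^(−0.28×12)).
e^(−3.36) = 0.034735; denominator = 1 + 9.3763×0.034735 = 1.3257.
N = 1.93×10^6/1.3257 = 1.455846×10^6.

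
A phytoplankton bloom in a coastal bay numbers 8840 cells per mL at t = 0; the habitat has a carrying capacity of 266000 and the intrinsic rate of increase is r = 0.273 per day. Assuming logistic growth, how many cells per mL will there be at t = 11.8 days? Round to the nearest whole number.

A = (K − N₀)/N₀ = (266000 − 8840)/8840 = 29.09.
N(t) = K/(1 + A·e^(−rt)) = 266000/(1 + 29.09×e^(−0.273×11.8)).
e^(−3.221) = 0.039899; denominator = 1 + 29.09×0.039899 = 2.1607.
N = 266000/2.1607 = 123109.

123109 cells per mL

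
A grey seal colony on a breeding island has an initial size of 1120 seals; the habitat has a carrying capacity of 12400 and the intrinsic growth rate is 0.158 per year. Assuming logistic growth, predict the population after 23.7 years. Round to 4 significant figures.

10020 seals

A = (K − N₀)/N₀ = (12400 − 1120)/1120 = 10.071.
N(t) = K/(1 + A·e^(−rt)) = 12400/(1 + 10.071×e^(−0.158×23.7)).
e^(−3.745) = 0.023645; denominator = 1 + 10.071×0.023645 = 1.2381.
N = 12400/1.2381 = 10015.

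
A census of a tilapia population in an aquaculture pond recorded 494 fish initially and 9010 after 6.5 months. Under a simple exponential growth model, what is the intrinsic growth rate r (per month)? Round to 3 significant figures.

0.447 per month

From N(t) = N₀·e^(rt): e^(r·6.5) = 9010/494 = 18.239.
r·6.5 = ln(18.239) = 2.9036, so r = 2.9036/6.5 = 0.4467.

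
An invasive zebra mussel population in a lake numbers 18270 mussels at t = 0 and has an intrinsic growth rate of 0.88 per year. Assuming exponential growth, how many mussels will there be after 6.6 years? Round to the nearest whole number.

N(t) = N₀·e^(rt) = 18270 × e^(0.88×6.6) = 18270 × e^5.808.
e^5.808 ≈ 332.95, so N ≈ 18270 × 332.95 = 6.083043×10^6.

6083043 mussels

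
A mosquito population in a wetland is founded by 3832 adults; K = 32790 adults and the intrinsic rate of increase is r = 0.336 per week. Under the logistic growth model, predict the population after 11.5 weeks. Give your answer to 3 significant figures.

A = (K − N₀)/N₀ = (32790 − 3832)/3832 = 7.5569.
N(t) = K/(1 + A·e^(−rt)) = 32790/(1 + 7.5569×e^(−0.336×11.5)).
e^(−3.864) = 0.020984; denominator = 1 + 7.5569×0.020984 = 1.1586.
N = 32790/1.1586 = 28302.1.

28300 adults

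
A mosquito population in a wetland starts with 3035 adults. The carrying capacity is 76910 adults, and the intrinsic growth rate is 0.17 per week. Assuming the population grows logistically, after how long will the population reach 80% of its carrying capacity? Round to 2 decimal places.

26.93 weeks

A = (K − N₀)/N₀ = (76910 − 3035)/3035 = 24.341.
Solve 76910/(1 + 24.341·e^(−0.17t)) = 61528: 1 + 24.341·e^(−0.17t) = 1.25, so e^(−0.17t) = 0.0102707.
−0.17·t = ln(0.0102707) = -4.5785, so t = 4.5785/0.17 = 26.932.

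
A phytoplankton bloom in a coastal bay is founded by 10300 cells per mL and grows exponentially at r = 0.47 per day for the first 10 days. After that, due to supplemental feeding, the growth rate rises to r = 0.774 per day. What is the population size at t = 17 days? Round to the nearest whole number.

Phase 1: N(10) = 10300·e^(0.47×10) = 10300·e^4.7 = 1.132456×10^6.
Phase 2 runs for 17 − 10 = 7 days at r = 0.774.
N(17) = 1.132456×10^6·e^(0.774×7) = 1.132456×10^6·e^5.418 = 2.552871×10^8.

255287055 cells per mL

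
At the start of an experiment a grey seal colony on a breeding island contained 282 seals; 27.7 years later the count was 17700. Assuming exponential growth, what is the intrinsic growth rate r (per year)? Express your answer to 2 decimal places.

0.15 per year

From N(t) = N₀·e^(rt): e^(r·27.7) = 17700/282 = 62.766.
r·27.7 = ln(62.766) = 4.1394, so r = 4.1394/27.7 = 0.14944.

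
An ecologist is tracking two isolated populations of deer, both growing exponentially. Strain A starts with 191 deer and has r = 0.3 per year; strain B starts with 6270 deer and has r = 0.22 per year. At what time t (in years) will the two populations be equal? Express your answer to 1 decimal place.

43.6 years

Set 191·e^(0.3t) = 6270·e^(0.22t).
e^((0.3 − 0.22)t) = 6270/191 → e^(0.08·t) = 32.827.
0.08·t = ln(32.827) = 3.4913, so t = 3.4913/0.08 = 43.641.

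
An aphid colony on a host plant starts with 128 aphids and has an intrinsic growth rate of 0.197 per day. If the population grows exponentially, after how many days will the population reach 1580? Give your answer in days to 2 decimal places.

12.76 days

Set N₀·e^(rt) = 1580: e^(0.197·t) = 1580/128 = 12.344.
0.197·t = ln(12.344) = 2.5131, so t = 2.5131/0.197 = 12.757.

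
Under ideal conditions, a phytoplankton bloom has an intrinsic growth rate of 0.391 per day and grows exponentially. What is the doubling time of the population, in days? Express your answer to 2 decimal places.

1.77 days

Doubling time t_d = ln(2)/r = 0.6931/0.391 = 1.7728.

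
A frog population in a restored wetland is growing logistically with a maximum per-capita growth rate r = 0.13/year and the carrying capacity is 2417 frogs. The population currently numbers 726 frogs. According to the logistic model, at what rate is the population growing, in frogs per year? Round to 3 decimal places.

66.031 frogs per year

dN/dt = rN(1 − N/K) = 0.13 × 726 × (1 − 726/2417).
1 − 726/2417 = 0.69963; dN/dt = 0.13 × 726 × 0.69963 = 66.031.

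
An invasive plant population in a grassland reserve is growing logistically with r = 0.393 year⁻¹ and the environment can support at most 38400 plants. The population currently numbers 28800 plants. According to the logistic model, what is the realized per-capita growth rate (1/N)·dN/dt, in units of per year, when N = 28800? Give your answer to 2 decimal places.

(1/N)·dN/dt = r(1 − N/K) = 0.393 × (1 − 28800/38400).
= 0.393 × 0.25 = 0.09825.

0.10 per year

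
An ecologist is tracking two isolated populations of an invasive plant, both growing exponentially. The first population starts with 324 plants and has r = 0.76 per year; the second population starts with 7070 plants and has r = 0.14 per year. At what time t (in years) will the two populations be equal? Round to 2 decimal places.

Set 324·e^(0.76t) = 7070·e^(0.14t).
e^((0.76 − 0.14)t) = 7070/324 → e^(0.62·t) = 21.821.
0.62·t = ln(21.821) = 3.0829, so t = 3.0829/0.62 = 4.9724.

4.97 years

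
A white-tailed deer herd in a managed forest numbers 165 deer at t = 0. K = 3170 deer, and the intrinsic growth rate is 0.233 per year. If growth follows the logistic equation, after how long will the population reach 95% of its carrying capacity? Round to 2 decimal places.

25.09 years

A = (K − N₀)/N₀ = (3170 − 165)/165 = 18.212.
Solve 3170/(1 + 18.212·e^(−0.233t)) = 3011.5: 1 + 18.212·e^(−0.233t) = 1.0526, so e^(−0.233t) = 0.00288992.
−0.233·t = ln(0.00288992) = -5.8465, so t = 5.8465/0.233 = 25.092.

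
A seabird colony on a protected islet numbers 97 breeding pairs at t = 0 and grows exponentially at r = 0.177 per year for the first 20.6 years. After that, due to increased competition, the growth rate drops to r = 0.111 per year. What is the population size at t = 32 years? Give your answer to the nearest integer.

Phase 1: N(20.6) = 97·e^(0.177×20.6) = 97·e^3.646 = 3717.89.
Phase 2 runs for 32 − 20.6 = 11.4 years at r = 0.111.
N(32) = 3717.89·e^(0.111×11.4) = 3717.89·e^1.265 = 13178.1.

13178 breeding pairs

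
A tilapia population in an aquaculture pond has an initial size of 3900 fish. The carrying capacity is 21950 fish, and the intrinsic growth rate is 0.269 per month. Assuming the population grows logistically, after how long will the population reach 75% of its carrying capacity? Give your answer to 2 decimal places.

9.78 months

A = (K − N₀)/N₀ = (21950 − 3900)/3900 = 4.6282.
Solve 21950/(1 + 4.6282·e^(−0.269t)) = 16462.5: 1 + 4.6282·e^(−0.269t) = 1.3333, so e^(−0.269t) = 0.0720222.
−0.269·t = ln(0.0720222) = -2.6308, so t = 2.6308/0.269 = 9.7799.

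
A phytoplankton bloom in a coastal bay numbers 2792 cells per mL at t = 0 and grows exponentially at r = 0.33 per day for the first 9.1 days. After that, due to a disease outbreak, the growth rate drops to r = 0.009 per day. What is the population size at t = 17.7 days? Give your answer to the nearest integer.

60774 cells per mL

Phase 1: N(9.1) = 2792·e^(0.33×9.1) = 2792·e^3.003 = 56247.3.
Phase 2 runs for 17.7 − 9.1 = 8.6 days at r = 0.009.
N(17.7) = 56247.3·e^(0.009×8.6) = 56247.3·e^0.0774 = 60773.8.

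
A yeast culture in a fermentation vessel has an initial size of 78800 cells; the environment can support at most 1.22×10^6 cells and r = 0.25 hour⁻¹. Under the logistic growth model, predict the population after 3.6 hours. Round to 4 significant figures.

A = (K − N₀)/N₀ = (1.22×10^6 − 78800)/78800 = 14.482.
N(t) = K/(1 + A·e^(−rt)) = 1.22×10^6/(1 + 14.482×e^(−0.25×3.6)).
e^(−0.9) = 0.40657; denominator = 1 + 14.482×0.40657 = 6.888.
N = 1.22×10^6/6.888 = 177119.

177100 cells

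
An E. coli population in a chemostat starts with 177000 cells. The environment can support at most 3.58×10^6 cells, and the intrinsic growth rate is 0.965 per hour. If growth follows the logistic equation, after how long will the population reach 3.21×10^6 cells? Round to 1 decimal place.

5.3 hours

A = (K − N₀)/N₀ = (3.58×10^6 − 177000)/177000 = 19.226.
Solve 3.58×10^6/(1 + 19.226·e^(−0.965t)) = 3.21×10^6: 1 + 19.226·e^(−0.965t) = 1.1153, so e^(−0.965t) = 0.00599526.
−0.965·t = ln(0.00599526) = -5.1168, so t = 5.1168/0.965 = 5.3024.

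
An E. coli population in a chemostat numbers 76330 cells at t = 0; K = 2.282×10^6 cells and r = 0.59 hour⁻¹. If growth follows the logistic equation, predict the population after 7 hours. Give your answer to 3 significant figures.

1560000 cells

A = (K − N₀)/N₀ = (2.282×10^6 − 76330)/76330 = 28.897.
N(t) = K/(1 + A·e^(−rt)) = 2.282×10^6/(1 + 28.897×e^(−0.59×7)).
e^(−4.13) = 0.016083; denominator = 1 + 28.897×0.016083 = 1.4647.
N = 2.282×10^6/1.4647 = 1.557957×10^6.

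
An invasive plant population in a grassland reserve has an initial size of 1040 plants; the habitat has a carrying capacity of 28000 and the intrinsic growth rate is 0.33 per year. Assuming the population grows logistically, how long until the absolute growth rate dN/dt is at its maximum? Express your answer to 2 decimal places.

9.86 years

Logistic growth is fastest at N = K/2 = 14000.
A = (K − N₀)/N₀ = 25.923. Set K/(1 + A·e^(−rt)) = K/2 → A·e^(−rt) = 1.
e^(−0.33t) = 1/25.923 = 0.0385757, so t = ln(25.923)/0.33 = 3.2551/0.33 = 9.864.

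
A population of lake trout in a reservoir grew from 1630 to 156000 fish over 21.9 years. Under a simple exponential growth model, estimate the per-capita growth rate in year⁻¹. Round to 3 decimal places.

0.208 per year

From N(t) = N₀·e^(rt): e^(r·21.9) = 156000/1630 = 95.706.
r·21.9 = ln(95.706) = 4.5613, so r = 4.5613/21.9 = 0.20828.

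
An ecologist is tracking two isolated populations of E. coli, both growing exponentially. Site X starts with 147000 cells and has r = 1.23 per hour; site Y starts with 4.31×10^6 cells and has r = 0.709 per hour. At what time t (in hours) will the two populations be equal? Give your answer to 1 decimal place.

Set 147000·e^(1.23t) = 4.31×10^6·e^(0.709t).
e^((1.23 − 0.709)t) = 4.31×10^6/147000 → e^(0.521·t) = 29.32.
0.521·t = ln(29.32) = 3.3783, so t = 3.3783/0.521 = 6.4842.

6.5 hours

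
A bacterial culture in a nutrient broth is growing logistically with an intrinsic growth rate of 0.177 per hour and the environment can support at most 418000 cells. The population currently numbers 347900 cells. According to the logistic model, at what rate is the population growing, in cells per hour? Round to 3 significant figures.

10300 cells per hour

dN/dt = rN(1 − N/K) = 0.177 × 347900 × (1 − 347900/418000).
1 − 347900/418000 = 0.1677; dN/dt = 0.177 × 347900 × 0.1677 = 10327.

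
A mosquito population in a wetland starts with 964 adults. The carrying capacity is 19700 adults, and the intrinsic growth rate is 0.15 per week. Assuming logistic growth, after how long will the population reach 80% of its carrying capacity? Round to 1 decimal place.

29.0 weeks

A = (K − N₀)/N₀ = (19700 − 964)/964 = 19.436.
Solve 19700/(1 + 19.436·e^(−0.15t)) = 15760: 1 + 19.436·e^(−0.15t) = 1.25, so e^(−0.15t) = 0.0128629.
−0.15·t = ln(0.0128629) = -4.3534, so t = 4.3534/0.15 = 29.023.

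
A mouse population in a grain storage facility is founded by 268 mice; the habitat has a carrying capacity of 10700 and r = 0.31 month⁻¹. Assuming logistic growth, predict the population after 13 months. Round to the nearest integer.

A = (K − N₀)/N₀ = (10700 − 268)/268 = 38.925.
N(t) = K/(1 + A·e^(−rt)) = 10700/(1 + 38.925×e^(−0.31×13)).
e^(−4.03) = 0.017774; denominator = 1 + 38.925×0.017774 = 1.6919.
N = 10700/1.6919 = 6324.35.

6324 mice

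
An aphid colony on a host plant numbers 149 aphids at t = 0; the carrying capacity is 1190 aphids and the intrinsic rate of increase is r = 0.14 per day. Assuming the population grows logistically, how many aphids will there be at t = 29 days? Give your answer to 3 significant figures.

1060 aphids

A = (K − N₀)/N₀ = (1190 − 149)/149 = 6.9866.
N(t) = K/(1 + A·e^(−rt)) = 1190/(1 + 6.9866×e^(−0.14×29)).
e^(−4.06) = 0.017249; denominator = 1 + 6.9866×0.017249 = 1.1205.
N = 1190/1.1205 = 1062.01.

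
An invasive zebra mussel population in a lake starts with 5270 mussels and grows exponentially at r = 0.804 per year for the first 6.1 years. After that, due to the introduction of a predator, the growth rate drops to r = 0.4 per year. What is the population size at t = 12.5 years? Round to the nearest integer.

9195140 mussels

Phase 1: N(6.1) = 5270·e^(0.804×6.1) = 5270·e^4.904 = 710828.
Phase 2 runs for 12.5 − 6.1 = 6.4 years at r = 0.4.
N(12.5) = 710828·e^(0.4×6.4) = 710828·e^2.56 = 9.19514×10^6.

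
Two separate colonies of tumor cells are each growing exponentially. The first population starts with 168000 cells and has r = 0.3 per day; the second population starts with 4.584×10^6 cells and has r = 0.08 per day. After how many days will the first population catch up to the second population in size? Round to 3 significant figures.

15.0 days

Set 168000·e^(0.3t) = 4.584×10^6·e^(0.08t).
e^((0.3 − 0.08)t) = 4.584×10^6/168000 → e^(0.22·t) = 27.286.
0.22·t = ln(27.286) = 3.3064, so t = 3.3064/0.22 = 15.029.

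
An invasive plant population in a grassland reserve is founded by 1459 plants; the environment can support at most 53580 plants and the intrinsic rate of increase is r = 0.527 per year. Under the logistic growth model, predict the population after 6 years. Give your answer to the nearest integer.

A = (K − N₀)/N₀ = (53580 − 1459)/1459 = 35.724.
N(t) = K/(1 + A·e^(−rt)) = 53580/(1 + 35.724×e^(−0.527×6)).
e^(−3.162) = 0.042341; denominator = 1 + 35.724×0.042341 = 2.5126.
N = 53580/2.5126 = 21324.7.

21325 plants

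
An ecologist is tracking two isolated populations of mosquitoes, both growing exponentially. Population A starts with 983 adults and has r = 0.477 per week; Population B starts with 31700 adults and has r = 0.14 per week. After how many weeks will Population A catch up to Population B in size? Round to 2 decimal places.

10.31 weeks

Set 983·e^(0.477t) = 31700·e^(0.14t).
e^((0.477 − 0.14)t) = 31700/983 → e^(0.337·t) = 32.248.
0.337·t = ln(32.248) = 3.4735, so t = 3.4735/0.337 = 10.307.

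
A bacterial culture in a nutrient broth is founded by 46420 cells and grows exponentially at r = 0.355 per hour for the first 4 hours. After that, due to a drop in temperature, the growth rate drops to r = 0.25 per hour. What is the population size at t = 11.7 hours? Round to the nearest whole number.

1316498 cells

Phase 1: N(4) = 46420·e^(0.355×4) = 46420·e^1.42 = 192045.
Phase 2 runs for 11.7 − 4 = 7.7 hours at r = 0.25.
N(11.7) = 192045·e^(0.25×7.7) = 192045·e^1.925 = 1.316498×10^6.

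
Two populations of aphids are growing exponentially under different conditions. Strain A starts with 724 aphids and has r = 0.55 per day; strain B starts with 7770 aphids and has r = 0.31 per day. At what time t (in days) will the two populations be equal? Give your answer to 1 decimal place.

Set 724·e^(0.55t) = 7770·e^(0.31t).
e^((0.55 − 0.31)t) = 7770/724 → e^(0.24·t) = 10.732.
0.24·t = ln(10.732) = 2.3732, so t = 2.3732/0.24 = 9.8885.

9.9 days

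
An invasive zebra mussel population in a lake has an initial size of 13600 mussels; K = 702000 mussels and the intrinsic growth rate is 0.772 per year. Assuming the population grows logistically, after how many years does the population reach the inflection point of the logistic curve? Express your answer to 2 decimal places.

5.08 years

Logistic growth is fastest at N = K/2 = 351000.
A = (K − N₀)/N₀ = 50.618. Set K/(1 + A·e^(−rt)) = K/2 → A·e^(−rt) = 1.
e^(−0.772t) = 1/50.618 = 0.019756, so t = ln(50.618)/0.772 = 3.9243/0.772 = 5.0833.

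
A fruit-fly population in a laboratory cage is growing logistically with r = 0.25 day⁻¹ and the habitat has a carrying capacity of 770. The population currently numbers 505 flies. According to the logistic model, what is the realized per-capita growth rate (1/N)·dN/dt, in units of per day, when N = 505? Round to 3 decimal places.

0.086 per day

(1/N)·dN/dt = r(1 − N/K) = 0.25 × (1 − 505/770).
= 0.25 × 0.34416 = 0.086039.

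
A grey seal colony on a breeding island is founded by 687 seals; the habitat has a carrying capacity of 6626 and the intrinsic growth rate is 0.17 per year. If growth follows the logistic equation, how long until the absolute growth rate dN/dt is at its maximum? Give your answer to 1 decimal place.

Logistic growth is fastest at N = K/2 = 3313.
A = (K − N₀)/N₀ = 8.6448. Set K/(1 + A·e^(−rt)) = K/2 → A·e^(−rt) = 1.
e^(−0.17t) = 1/8.6448 = 0.115676, so t = ln(8.6448)/0.17 = 2.157/0.17 = 12.688.

12.7 years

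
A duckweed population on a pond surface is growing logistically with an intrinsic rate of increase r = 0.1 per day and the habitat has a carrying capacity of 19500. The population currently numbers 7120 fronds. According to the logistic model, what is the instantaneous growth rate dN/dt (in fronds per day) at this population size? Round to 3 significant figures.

dN/dt = rN(1 − N/K) = 0.1 × 7120 × (1 − 7120/19500).
1 − 7120/19500 = 0.63487; dN/dt = 0.1 × 7120 × 0.63487 = 452.03.

452 fronds per day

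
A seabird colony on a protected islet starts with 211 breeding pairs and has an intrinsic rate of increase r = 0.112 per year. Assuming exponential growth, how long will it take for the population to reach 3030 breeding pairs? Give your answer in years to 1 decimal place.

Set N₀·e^(rt) = 3030: e^(0.112·t) = 3030/211 = 14.36.
0.112·t = ln(14.36) = 2.6645, so t = 2.6645/0.112 = 23.79.

23.8 years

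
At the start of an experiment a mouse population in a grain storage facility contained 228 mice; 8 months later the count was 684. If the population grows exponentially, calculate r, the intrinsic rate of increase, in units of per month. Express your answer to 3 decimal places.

From N(t) = N₀·e^(rt): e^(r·8) = 684/228 = 3.
r·8 = ln(3) = 1.0986, so r = 1.0986/8 = 0.13733.

0.137 per month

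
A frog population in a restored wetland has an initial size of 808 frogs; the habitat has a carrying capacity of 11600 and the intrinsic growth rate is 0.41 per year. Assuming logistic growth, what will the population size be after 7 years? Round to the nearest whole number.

6601 frogs

A = (K − N₀)/N₀ = (11600 − 808)/808 = 13.356.
N(t) = K/(1 + A·e^(−rt)) = 11600/(1 + 13.356×e^(−0.41×7)).
e^(−2.87) = 0.056699; denominator = 1 + 13.356×0.056699 = 1.7573.
N = 11600/1.7573 = 6601.05.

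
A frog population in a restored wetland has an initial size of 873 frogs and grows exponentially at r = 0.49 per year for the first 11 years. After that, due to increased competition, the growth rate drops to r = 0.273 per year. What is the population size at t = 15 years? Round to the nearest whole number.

Phase 1: N(11) = 873·e^(0.49×11) = 873·e^5.39 = 191365.
Phase 2 runs for 15 − 11 = 4 years at r = 0.273.
N(15) = 191365·e^(0.273×4) = 191365·e^1.092 = 570310.

570310 frogs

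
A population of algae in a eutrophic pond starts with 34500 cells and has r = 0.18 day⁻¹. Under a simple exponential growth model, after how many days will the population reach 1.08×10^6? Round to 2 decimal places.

Set N₀·e^(rt) = 1.08×10^6: e^(0.18·t) = 1.08×10^6/34500 = 31.304.
0.18·t = ln(31.304) = 3.4438, so t = 3.4438/0.18 = 19.132.

19.13 days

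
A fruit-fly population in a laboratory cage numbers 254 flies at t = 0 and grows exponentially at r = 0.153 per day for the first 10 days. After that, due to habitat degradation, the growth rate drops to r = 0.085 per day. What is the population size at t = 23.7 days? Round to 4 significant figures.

3759 flies

Phase 1: N(10) = 254·e^(0.153×10) = 254·e^1.53 = 1173.02.
Phase 2 runs for 23.7 − 10 = 13.7 days at r = 0.085.
N(23.7) = 1173.02·e^(0.085×13.7) = 1173.02·e^1.165 = 3758.72.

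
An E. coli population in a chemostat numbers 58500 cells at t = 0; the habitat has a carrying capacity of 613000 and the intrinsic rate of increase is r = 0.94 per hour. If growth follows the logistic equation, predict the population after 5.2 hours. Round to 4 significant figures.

A = (K − N₀)/N₀ = (613000 − 58500)/58500 = 9.4786.
N(t) = K/(1 + A·e^(−rt)) = 613000/(1 + 9.4786×e^(−0.94×5.2)).
e^(−4.888) = 0.0075365; denominator = 1 + 9.4786×0.0075365 = 1.0714.
N = 613000/1.0714 = 572130.

572100 cells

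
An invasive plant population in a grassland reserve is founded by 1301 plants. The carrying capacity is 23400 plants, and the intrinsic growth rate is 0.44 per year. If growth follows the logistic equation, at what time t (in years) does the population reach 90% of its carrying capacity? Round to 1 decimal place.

A = (K − N₀)/N₀ = (23400 − 1301)/1301 = 16.986.
Solve 23400/(1 + 16.986·e^(−0.44t)) = 21060: 1 + 16.986·e^(−0.44t) = 1.1111, so e^(−0.44t) = 0.00654127.
−0.44·t = ln(0.00654127) = -5.0296, so t = 5.0296/0.44 = 11.431.

11.4 years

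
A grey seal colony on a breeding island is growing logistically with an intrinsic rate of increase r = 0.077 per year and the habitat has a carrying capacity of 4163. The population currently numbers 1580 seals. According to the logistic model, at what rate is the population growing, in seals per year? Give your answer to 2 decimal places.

75.49 seals per year

dN/dt = rN(1 − N/K) = 0.077 × 1580 × (1 − 1580/4163).
1 − 1580/4163 = 0.62047; dN/dt = 0.077 × 1580 × 0.62047 = 75.486.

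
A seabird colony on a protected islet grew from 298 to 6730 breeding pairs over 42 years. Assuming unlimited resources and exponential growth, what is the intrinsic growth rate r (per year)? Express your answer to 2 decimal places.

0.07 per year

From N(t) = N₀·e^(rt): e^(r·42) = 6730/298 = 22.584.
r·42 = ln(22.584) = 3.1172, so r = 3.1172/42 = 0.07422.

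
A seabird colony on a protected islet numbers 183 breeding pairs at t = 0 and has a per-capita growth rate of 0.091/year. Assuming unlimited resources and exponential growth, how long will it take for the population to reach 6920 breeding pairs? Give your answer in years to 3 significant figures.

39.9 years

Set N₀·e^(rt) = 6920: e^(0.091·t) = 6920/183 = 37.814.
0.091·t = ln(37.814) = 3.6327, so t = 3.6327/0.091 = 39.92.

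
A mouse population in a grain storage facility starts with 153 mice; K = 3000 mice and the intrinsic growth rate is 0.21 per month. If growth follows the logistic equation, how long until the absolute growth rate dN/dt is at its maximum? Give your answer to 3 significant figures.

Logistic growth is fastest at N = K/2 = 1500.
A = (K − N₀)/N₀ = 18.608. Set K/(1 + A·e^(−rt)) = K/2 → A·e^(−rt) = 1.
e^(−0.21t) = 1/18.608 = 0.0537408, so t = ln(18.608)/0.21 = 2.9236/0.21 = 13.922.

13.9 months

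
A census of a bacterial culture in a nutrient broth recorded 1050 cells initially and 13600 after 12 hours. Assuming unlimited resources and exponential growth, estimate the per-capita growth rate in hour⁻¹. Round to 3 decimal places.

From N(t) = N₀·e^(rt): e^(r·12) = 13600/1050 = 12.952.
r·12 = ln(12.952) = 2.5613, so r = 2.5613/12 = 0.21344.

0.213 per hour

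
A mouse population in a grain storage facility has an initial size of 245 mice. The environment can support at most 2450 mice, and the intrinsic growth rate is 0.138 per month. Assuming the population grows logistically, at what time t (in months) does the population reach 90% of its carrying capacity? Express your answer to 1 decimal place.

31.8 months

A = (K − N₀)/N₀ = (2450 − 245)/245 = 9.
Solve 2450/(1 + 9·e^(−0.138t)) = 2205: 1 + 9·e^(−0.138t) = 1.1111, so e^(−0.138t) = 0.0123457.
−0.138·t = ln(0.0123457) = -4.3944, so t = 4.3944/0.138 = 31.844.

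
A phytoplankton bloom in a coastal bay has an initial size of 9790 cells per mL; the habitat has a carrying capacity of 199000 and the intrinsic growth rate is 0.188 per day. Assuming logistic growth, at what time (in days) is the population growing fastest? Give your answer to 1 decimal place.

15.8 days

Logistic growth is fastest at N = K/2 = 99500.
A = (K − N₀)/N₀ = 19.327. Set K/(1 + A·e^(−rt)) = K/2 → A·e^(−rt) = 1.
e^(−0.188t) = 1/19.327 = 0.0517415, so t = ln(19.327)/0.188 = 2.9615/0.188 = 15.753.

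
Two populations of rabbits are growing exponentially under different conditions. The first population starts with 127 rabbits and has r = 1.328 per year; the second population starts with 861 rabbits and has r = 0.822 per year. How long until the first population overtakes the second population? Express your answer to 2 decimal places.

Set 127·e^(1.328t) = 861·e^(0.822t).
e^((1.328 − 0.822)t) = 861/127 → e^(0.506·t) = 6.7795.
0.506·t = ln(6.7795) = 1.9139, so t = 1.9139/0.506 = 3.7824.

3.78 years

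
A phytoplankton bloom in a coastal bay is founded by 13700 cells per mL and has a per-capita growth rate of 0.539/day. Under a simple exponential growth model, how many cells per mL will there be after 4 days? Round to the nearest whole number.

118320 cells per mL

N(t) = N₀·e^(rt) = 13700 × e^(0.539×4) = 13700 × e^2.156.
e^2.156 ≈ 8.6365, so N ≈ 13700 × 8.6365 = 118320.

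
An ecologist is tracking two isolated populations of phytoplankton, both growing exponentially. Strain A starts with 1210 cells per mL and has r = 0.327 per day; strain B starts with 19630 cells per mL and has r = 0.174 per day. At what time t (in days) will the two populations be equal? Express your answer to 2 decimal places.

18.21 days

Set 1210·e^(0.327t) = 19630·e^(0.174t).
e^((0.327 − 0.174)t) = 19630/1210 → e^(0.153·t) = 16.223.
0.153·t = ln(16.223) = 2.7864, so t = 2.7864/0.153 = 18.212.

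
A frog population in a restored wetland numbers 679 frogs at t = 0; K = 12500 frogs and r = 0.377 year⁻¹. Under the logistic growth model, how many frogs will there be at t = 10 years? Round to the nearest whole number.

A = (K − N₀)/N₀ = (12500 − 679)/679 = 17.409.
N(t) = K/(1 + A·e^(−rt)) = 12500/(1 + 17.409×e^(−0.377×10)).
e^(−3.77) = 0.023052; denominator = 1 + 17.409×0.023052 = 1.4013.
N = 12500/1.4013 = 8920.14.

8920 frogs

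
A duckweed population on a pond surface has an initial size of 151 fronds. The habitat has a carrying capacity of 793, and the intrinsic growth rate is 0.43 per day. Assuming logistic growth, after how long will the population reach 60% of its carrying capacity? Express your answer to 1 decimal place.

4.3 days

A = (K − N₀)/N₀ = (793 − 151)/151 = 4.2517.
Solve 793/(1 + 4.2517·e^(−0.43t)) = 475.8: 1 + 4.2517·e^(−0.43t) = 1.6667, so e^(−0.43t) = 0.156802.
−0.43·t = ln(0.156802) = -1.8528, so t = 1.8528/0.43 = 4.3088.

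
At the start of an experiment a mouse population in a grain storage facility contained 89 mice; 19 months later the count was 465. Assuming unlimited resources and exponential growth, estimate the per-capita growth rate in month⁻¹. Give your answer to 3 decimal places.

From N(t) = N₀·e^(rt): e^(r·19) = 465/89 = 5.2247.
r·19 = ln(5.2247) = 1.6534, so r = 1.6534/19 = 0.087021.

0.087 per month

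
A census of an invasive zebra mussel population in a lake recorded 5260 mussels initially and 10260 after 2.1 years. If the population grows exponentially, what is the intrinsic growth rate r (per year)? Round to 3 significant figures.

0.318 per year

From N(t) = N₀·e^(rt): e^(r·2.1) = 10260/5260 = 1.9506.
r·2.1 = ln(1.9506) = 0.66812, so r = 0.66812/2.1 = 0.31815.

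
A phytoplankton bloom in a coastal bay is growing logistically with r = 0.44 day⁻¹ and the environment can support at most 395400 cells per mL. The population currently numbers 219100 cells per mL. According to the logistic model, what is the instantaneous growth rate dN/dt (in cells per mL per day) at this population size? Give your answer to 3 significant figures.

dN/dt = rN(1 − N/K) = 0.44 × 219100 × (1 − 219100/395400).
1 − 219100/395400 = 0.44588; dN/dt = 0.44 × 219100 × 0.44588 = 42984.

43000 cells per mL per day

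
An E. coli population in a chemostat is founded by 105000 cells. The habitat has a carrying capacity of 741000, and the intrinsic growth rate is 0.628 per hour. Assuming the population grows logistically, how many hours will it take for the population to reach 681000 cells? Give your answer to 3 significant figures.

A = (K − N₀)/N₀ = (741000 − 105000)/105000 = 6.0571.
Solve 741000/(1 + 6.0571·e^(−0.628t)) = 681000: 1 + 6.0571·e^(−0.628t) = 1.0881, so e^(−0.628t) = 0.0145458.
−0.628·t = ln(0.0145458) = -4.2305, so t = 4.2305/0.628 = 6.7364.

6.74 hours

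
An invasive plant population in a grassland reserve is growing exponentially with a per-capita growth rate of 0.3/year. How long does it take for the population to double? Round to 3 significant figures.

Doubling time t_d = ln(2)/r = 0.6931/0.3 = 2.3105.

2.31 years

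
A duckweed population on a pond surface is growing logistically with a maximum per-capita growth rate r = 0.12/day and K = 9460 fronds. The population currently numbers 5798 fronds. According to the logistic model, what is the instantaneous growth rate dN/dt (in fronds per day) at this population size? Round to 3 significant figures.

269 fronds per day

dN/dt = rN(1 − N/K) = 0.12 × 5798 × (1 − 5798/9460).
1 − 5798/9460 = 0.3871; dN/dt = 0.12 × 5798 × 0.3871 = 269.33.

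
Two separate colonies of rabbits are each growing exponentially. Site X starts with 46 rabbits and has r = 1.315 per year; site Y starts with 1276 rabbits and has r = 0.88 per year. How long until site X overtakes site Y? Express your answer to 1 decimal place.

Set 46·e^(1.315t) = 1276·e^(0.88t).
e^((1.315 − 0.88)t) = 1276/46 → e^(0.435·t) = 27.739.
0.435·t = ln(27.739) = 3.3228, so t = 3.3228/0.435 = 7.6387.

7.6 years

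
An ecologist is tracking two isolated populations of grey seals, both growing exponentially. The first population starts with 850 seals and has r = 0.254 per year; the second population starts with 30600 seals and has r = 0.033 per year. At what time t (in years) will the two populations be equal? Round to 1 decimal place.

16.2 years

Set 850·e^(0.254t) = 30600·e^(0.033t).
e^((0.254 − 0.033)t) = 30600/850 → e^(0.221·t) = 36.
0.221·t = ln(36) = 3.5835, so t = 3.5835/0.221 = 16.215.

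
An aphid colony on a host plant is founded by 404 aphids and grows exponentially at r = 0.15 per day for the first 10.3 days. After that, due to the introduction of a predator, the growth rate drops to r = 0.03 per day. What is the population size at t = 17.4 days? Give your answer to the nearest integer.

2344 aphids

Phase 1: N(10.3) = 404·e^(0.15×10.3) = 404·e^1.545 = 1893.94.
Phase 2 runs for 17.4 − 10.3 = 7.1 days at r = 0.03.
N(17.4) = 1893.94·e^(0.03×7.1) = 1893.94·e^0.213 = 2343.53.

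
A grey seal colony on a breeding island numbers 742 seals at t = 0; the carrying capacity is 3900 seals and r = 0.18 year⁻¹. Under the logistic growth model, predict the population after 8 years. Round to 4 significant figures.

1942 seals

A = (K − N₀)/N₀ = (3900 − 742)/742 = 4.2561.
N(t) = K/(1 + A·e^(−rt)) = 3900/(1 + 4.2561×e^(−0.18×8)).
e^(−1.44) = 0.23693; denominator = 1 + 4.2561×0.23693 = 2.0084.
N = 3900/2.0084 = 1941.86.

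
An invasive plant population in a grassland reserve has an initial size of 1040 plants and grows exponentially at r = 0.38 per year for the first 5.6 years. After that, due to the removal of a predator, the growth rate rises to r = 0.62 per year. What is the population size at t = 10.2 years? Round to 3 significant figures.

Phase 1: N(5.6) = 1040·e^(0.38×5.6) = 1040·e^2.128 = 8733.98.
Phase 2 runs for 10.2 − 5.6 = 4.6 years at r = 0.62.
N(10.2) = 8733.98·e^(0.62×4.6) = 8733.98·e^2.852 = 151293.

151000 plants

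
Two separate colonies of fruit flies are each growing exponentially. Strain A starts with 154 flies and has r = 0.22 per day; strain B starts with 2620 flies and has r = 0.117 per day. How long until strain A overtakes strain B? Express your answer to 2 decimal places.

27.51 days

Set 154·e^(0.22t) = 2620·e^(0.117t).
e^((0.22 − 0.117)t) = 2620/154 → e^(0.103·t) = 17.013.
0.103·t = ln(17.013) = 2.834, so t = 2.834/0.103 = 27.514.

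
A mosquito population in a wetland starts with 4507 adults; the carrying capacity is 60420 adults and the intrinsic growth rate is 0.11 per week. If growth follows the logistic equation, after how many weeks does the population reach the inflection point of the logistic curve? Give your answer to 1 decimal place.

22.9 weeks

Logistic growth is fastest at N = K/2 = 30210.
A = (K − N₀)/N₀ = 12.406. Set K/(1 + A·e^(−rt)) = K/2 → A·e^(−rt) = 1.
e^(−0.11t) = 1/12.406 = 0.0806074, so t = ln(12.406)/0.11 = 2.5182/0.11 = 22.892.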